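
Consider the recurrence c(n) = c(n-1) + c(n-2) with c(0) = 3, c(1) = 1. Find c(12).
Computing the sequence terms:
3, 1, 4, 5, 9, 14, 23, 37, 60, 97, 157, 254, 411

411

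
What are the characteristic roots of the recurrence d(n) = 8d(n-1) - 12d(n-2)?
Substitute d(n) = rⁿ and divide through by rⁿ⁻²: r² - 8r + 12 = 0
Factor: (r - 2)(r - 6) = 0, so r = 2, 6.
General solution: d(n) = A·2ⁿ + B·6ⁿ

Characteristic: r² - 8r + 12 = 0, Roots: r = 2, 6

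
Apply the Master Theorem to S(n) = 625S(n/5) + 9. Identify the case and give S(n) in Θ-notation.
Master Theorem template: S(n) = a·S(n/b) + f(n).
Here: a=625, b=5, f(n)=9
Compute log_b(a) = log_5(625) = 4.
f(n) = 9 = O(n^(4-ε)) with ε = 4. Case 1: S(n) = Θ(n^log_b(a)) = Θ(n^4).

Case 1: S(n) = Θ(n^4)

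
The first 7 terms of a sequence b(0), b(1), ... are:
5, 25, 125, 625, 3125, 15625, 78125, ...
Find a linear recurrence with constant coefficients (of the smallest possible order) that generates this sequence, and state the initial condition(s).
Look for the lowest-order linear relation among consecutive terms.
Observation: each term is 5× the previous.
Check at n=2: 5·25 = 125. ✓

b(n) = 5 × b(n-1), b(0) = 5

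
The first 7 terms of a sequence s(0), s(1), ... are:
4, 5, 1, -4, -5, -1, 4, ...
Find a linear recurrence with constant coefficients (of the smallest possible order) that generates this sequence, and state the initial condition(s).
Look for the lowest-order linear relation among consecutive terms.
Observation: s(n) - 1·s(n-1) - (-1)·s(n-2) = 0 holds for the shown terms, and no order-1 relation s(n) = α·s(n-1) + β fits.
Check at n=3: 1·1 + (-1)·5 = -4. ✓

s(n) = s(n-1) - s(n-2), s(0) = 4, s(1) = 5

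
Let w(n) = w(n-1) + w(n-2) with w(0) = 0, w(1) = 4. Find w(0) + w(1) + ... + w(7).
Computing the sequence terms: 0, 4, 4, 8, 12, 20, 32, 52
Adding these values together:

132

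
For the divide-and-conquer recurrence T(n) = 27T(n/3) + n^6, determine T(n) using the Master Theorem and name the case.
Master Theorem template: T(n) = a·T(n/b) + f(n).
Here: a=27, b=3, f(n)=n^6
Compute log_b(a) = log_3(27) = 3.
f(n) = n^6 = Ω(n^(3+ε)) with ε = 3, and the regularity condition holds (a·f(n/b) = (a/b^6)·f(n) with a/b^6 = 3^-3 < 1). Case 3: T(n) = Θ(f(n)) = Θ(n^6).

Case 3: T(n) = Θ(n^6)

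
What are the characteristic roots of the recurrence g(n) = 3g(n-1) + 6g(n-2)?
Substitute g(n) = rⁿ and divide through by rⁿ⁻²: r² - 3r - 6 = 0
Discriminant: 3² + 4·6 = 33, not a perfect square, so by the quadratic formula r = (3 ± √33)/2.
General solution: g(n) = A·r₁ⁿ + B·r₂ⁿ where r₁,r₂ = (3 ± √33)/2

Characteristic: r² - 3r - 6 = 0, Roots: r = (3 ± √33)/2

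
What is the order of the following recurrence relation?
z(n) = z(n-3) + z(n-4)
The order is the largest lag k for which z(n-k) appears. Here the deepest term is z(n-4), so the order is 4.

Order 4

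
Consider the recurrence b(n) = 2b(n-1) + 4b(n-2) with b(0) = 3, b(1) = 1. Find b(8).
Computing the sequence terms:
3, 1, 14, 32, 120, 368, 1216, 3904, 12672

12672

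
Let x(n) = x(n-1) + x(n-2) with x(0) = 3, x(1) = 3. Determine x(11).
Computing the sequence terms:
3, 3, 6, 9, 15, 24, 39, 63, 102, 165, 267, 432

432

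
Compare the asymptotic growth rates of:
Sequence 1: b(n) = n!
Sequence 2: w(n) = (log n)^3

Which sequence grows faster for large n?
Comparing growth rates:
Growth-rate hierarchy: log n ≺ any polynomial ≺ any exponential cⁿ (c>1) ≺ n! ≺ nⁿ.
factorial dominates polylogarithmic (log n)^3 asymptotically.

b(n) grows faster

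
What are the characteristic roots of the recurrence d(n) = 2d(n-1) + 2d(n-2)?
Substitute d(n) = rⁿ and divide through by rⁿ⁻²: r² - 2r - 2 = 0
Discriminant: 2² + 4·2 = 12, not a perfect square, so by the quadratic formula r = (2 ± √12)/2.
General solution: d(n) = A·r₁ⁿ + B·r₂ⁿ where r₁,r₂ = (2 ± √12)/2

Characteristic: r² - 2r - 2 = 0, Roots: r = (2 ± √12)/2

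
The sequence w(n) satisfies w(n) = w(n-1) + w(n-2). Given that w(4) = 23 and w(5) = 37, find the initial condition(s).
Work backwards using w(k) = w(k+2) - w(k+1):
w(3) = w(5) - w(4) = 37 - 23 = 14
w(2) = w(4) - w(3) = 23 - 14 = 9
w(1) = w(3) - w(2) = 14 - 9 = 5
w(0) = w(2) - w(1) = 9 - 5 = 4

w(0) = 4, w(1) = 5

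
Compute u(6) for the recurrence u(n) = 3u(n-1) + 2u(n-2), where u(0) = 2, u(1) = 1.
Computing the sequence terms:
2, 1, 7, 23, 83, 295, 1051

1051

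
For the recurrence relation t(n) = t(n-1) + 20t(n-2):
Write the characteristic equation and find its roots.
Substitute t(n) = rⁿ and divide through by rⁿ⁻²: r² - r - 20 = 0
Factor: (r + 4)(r - 5) = 0, so r = -4, 5.
General solution: t(n) = A·(-4)ⁿ + B·5ⁿ

Characteristic: r² - r - 20 = 0, Roots: r = -4, 5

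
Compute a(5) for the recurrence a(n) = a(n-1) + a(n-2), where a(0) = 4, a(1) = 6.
Computing the sequence terms:
4, 6, 10, 16, 26, 42

42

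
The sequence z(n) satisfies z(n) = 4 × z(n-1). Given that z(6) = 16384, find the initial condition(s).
In general z(n) = 4ⁿ · z(0). At n = 6: z(0) = z(6) / 4^6 = 16384 / 4096 = 4.

z(0) = 4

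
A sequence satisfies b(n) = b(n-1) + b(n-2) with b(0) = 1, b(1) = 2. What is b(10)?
Computing the sequence terms:
1, 2, 3, 5, 8, 13, 21, 34, 55, 89, 144

144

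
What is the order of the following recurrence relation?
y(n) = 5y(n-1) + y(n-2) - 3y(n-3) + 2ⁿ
The order is the largest lag k for which y(n-k) appears. Here the deepest term is y(n-3) (the 2ⁿ term is non-homogeneous and does not affect the order), so the order is 3.

Order 3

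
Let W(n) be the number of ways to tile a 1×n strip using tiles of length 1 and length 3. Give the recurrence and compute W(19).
Condition on the last tile: it has length 1 (leaving a 1×(n-1) strip) or length 3 (leaving a 1×(n-3) strip), so W(n) = W(n-1) + W(n-3) (order-3 linear recurrence).
For 0 ≤ i < 3 only unit tiles fit, so W(i) = 1.
Iterating the recurrence: W(3) = 2, W(4) = 3, W(5) = 4, W(6) = 6, W(7) = 9, W(8) = 13, W(9) = 19, W(10) = 28, W(11) = 41, W(12) = 60, W(13) = 88, W(14) = 129, W(15) = 189, W(16) = 277, W(17) = 406, W(18) = 595, W(19) = 872.

W(n) = W(n-1) + W(n-3), with W(i) = 1 for 0 ≤ i < 3; W(19) = 872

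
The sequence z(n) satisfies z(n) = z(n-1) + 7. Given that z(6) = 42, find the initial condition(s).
z(6) = z(0) + 6·7, so z(0) = 42 - 42 = 0.

z(0) = 0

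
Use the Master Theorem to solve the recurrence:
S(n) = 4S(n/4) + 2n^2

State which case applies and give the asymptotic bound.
Master Theorem template: S(n) = a·S(n/b) + f(n).
Here: a=4, b=4, f(n)=2n^2
Compute log_b(a) = log_4(4) = 1.
f(n) = 2n^2 = Ω(n^(1+ε)) with ε = 1, and the regularity condition holds (a·f(n/b) = (a/b^2)·f(n) with a/b^2 = 4^-1 < 1). Case 3: S(n) = Θ(f(n)) = Θ(n^2).

Case 3: S(n) = Θ(n^2)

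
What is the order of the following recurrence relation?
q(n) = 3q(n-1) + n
The order is the largest lag k for which q(n-k) appears. Here the deepest term is q(n-1) (the n term is non-homogeneous and does not affect the order), so the order is 1.

Order 1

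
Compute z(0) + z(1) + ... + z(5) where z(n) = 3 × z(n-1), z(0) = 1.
Computing the sequence terms: 1, 3, 9, 27, 81, 243
Adding these values together:

364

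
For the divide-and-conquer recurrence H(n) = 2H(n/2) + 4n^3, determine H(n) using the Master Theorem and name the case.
Master Theorem template: H(n) = a·H(n/b) + f(n).
Here: a=2, b=2, f(n)=4n^3
Compute log_b(a) = log_2(2) = 1.
f(n) = 4n^3 = Ω(n^(1+ε)) with ε = 2, and the regularity condition holds (a·f(n/b) = (a/b^3)·f(n) with a/b^3 = 2^-2 < 1). Case 3: H(n) = Θ(f(n)) = Θ(n^3).

Case 3: H(n) = Θ(n^3)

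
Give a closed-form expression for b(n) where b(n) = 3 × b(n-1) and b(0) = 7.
Recurrence: b(n) = 3 × b(n-1), initial: b(0) = 7.
Each term is 3 times the previous, so this is geometric with ratio 3. After n steps: b(n) = b(0)·3ⁿ = 7·3ⁿ.

b(n) = 7·3ⁿ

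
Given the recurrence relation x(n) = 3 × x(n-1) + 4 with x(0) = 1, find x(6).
Computing step by step:
x(0) = 1
x(1) = 3 × 1 + 4 = 7
x(2) = 3 × 7 + 4 = 25
x(3) = 3 × 25 + 4 = 79
x(4) = 3 × 79 + 4 = 241
x(5) = 3 × 241 + 4 = 727
x(6) = 3 × 727 + 4 = 2185

2185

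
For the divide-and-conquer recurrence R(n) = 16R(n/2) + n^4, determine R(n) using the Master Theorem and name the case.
Master Theorem template: R(n) = a·R(n/b) + f(n).
Here: a=16, b=2, f(n)=n^4
Compute log_b(a) = log_2(16) = 4.
f(n) = n^4 = Θ(n^4). Case 2: R(n) = Θ(n^4 log n).

Case 2: R(n) = Θ(n^4 log n)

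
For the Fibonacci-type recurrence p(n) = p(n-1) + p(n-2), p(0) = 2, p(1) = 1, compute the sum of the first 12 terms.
Computing the sequence terms: 2, 1, 3, 4, 7, 11, 18, 29, 47, 76, 123, 199
Adding these values together:

520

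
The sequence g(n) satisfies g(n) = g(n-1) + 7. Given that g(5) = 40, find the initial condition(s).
g(5) = g(0) + 5·7, so g(0) = 40 - 35 = 5.

g(0) = 5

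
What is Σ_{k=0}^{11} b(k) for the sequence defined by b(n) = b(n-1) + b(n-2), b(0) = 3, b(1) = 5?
Computing the sequence terms: 3, 5, 8, 13, 21, 34, 55, 89, 144, 233, 377, 610
Adding these values together:

1592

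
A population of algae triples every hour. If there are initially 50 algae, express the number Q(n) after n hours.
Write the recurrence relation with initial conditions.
Each hour multiplies the count by 3, so the count after n hours depends only on the count after n-1 hours: Q(n) = 3 × Q(n-1). The starting count gives Q(0) = 50.
Unrolling n times gives the closed form Q(n) = 50 × 3ⁿ.

Q(n) = 3 × Q(n-1), Q(0) = 50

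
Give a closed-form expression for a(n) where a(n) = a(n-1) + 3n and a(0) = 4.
Recurrence: a(n) = a(n-1) + 3n, initial: a(0) = 4.
Telescoping: a(n) = a(0) + 3·Σᵢ₌₁ⁿ i = 4 + 3·n(n+1)/2.

a(n) = 3·n(n+1)/2 + 4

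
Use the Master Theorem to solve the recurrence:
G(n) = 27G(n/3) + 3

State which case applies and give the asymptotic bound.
Master Theorem template: G(n) = a·G(n/b) + f(n).
Here: a=27, b=3, f(n)=3
Compute log_b(a) = log_3(27) = 3.
f(n) = 3 = O(n^(3-ε)) with ε = 3. Case 1: G(n) = Θ(n^log_b(a)) = Θ(n^3).

Case 1: G(n) = Θ(n^3)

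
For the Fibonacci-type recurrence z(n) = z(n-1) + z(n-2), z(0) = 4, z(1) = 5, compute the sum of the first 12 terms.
Computing the sequence terms: 4, 5, 9, 14, 23, 37, 60, 97, 157, 254, 411, 665
Adding these values together:

1736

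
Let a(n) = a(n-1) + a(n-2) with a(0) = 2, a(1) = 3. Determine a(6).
Computing the sequence terms:
2, 3, 5, 8, 13, 21, 34

34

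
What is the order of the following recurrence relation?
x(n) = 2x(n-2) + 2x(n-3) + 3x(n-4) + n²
The order is the largest lag k for which x(n-k) appears. Here the deepest term is x(n-4) (the n² term is non-homogeneous and does not affect the order), so the order is 4.

Order 4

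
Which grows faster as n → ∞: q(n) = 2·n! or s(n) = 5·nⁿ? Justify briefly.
Comparing growth rates:
Growth-rate hierarchy: log n ≺ any polynomial ≺ any exponential cⁿ (c>1) ≺ n! ≺ nⁿ.
super-exponential nⁿ dominates factorial asymptotically.

s(n) grows faster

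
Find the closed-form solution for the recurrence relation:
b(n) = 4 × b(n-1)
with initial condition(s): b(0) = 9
Recurrence: b(n) = 4 × b(n-1), initial: b(0) = 9.
Each term is 4 times the previous, so this is geometric with ratio 4. After n steps: b(n) = b(0)·4ⁿ = 9·4ⁿ.

b(n) = 9·4ⁿ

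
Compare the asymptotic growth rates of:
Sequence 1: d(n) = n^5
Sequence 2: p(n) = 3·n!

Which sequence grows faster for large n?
Comparing growth rates:
Growth-rate hierarchy: log n ≺ any polynomial ≺ any exponential cⁿ (c>1) ≺ n! ≺ nⁿ.
factorial dominates polynomial degree 5 asymptotically.

p(n) grows faster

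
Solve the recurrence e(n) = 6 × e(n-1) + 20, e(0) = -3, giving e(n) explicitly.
Recurrence: e(n) = 6 × e(n-1) + 20, initial: e(0) = -3.
Try e(n) = A·6ⁿ + C. Substituting: A·6ⁿ + C = 6(A·6ⁿ⁻¹ + C) + 20 = A·6ⁿ + 6C + 20, so C = 6C + 20, giving C = -4. Then e(0) = A - 4 = -3 gives A = 1.

e(n) = 6ⁿ - 4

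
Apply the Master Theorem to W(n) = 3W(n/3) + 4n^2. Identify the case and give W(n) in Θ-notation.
Master Theorem template: W(n) = a·W(n/b) + f(n).
Here: a=3, b=3, f(n)=4n^2
Compute log_b(a) = log_3(3) = 1.
f(n) = 4n^2 = Ω(n^(1+ε)) with ε = 1, and the regularity condition holds (a·f(n/b) = (a/b^2)·f(n) with a/b^2 = 3^-1 < 1). Case 3: W(n) = Θ(f(n)) = Θ(n^2).

Case 3: W(n) = Θ(n^2)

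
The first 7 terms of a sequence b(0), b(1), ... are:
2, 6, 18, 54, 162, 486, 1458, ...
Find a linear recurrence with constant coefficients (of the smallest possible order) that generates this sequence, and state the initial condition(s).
Look for the lowest-order linear relation among consecutive terms.
Observation: each term is 3× the previous.
Check at n=2: 3·6 = 18. ✓

b(n) = 3 × b(n-1), b(0) = 2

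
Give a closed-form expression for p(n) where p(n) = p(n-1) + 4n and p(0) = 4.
Recurrence: p(n) = p(n-1) + 4n, initial: p(0) = 4.
Telescoping: p(n) = p(0) + 4·Σᵢ₌₁ⁿ i = 4 + 4·n(n+1)/2.

p(n) = 4·n(n+1)/2 + 4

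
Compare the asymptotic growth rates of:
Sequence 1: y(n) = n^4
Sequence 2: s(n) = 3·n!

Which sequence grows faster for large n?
Comparing growth rates:
Growth-rate hierarchy: log n ≺ any polynomial ≺ any exponential cⁿ (c>1) ≺ n! ≺ nⁿ.
factorial dominates polynomial degree 4 asymptotically.

s(n) grows faster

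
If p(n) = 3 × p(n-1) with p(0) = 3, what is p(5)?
Computing step by step:
p(0) = 3
p(1) = 3 × 3 = 9
p(2) = 3 × 9 = 27
p(3) = 3 × 27 = 81
p(4) = 3 × 81 = 243
p(5) = 3 × 243 = 729

729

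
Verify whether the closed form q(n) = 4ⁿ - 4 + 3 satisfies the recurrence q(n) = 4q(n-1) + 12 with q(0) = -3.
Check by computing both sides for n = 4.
From the recurrence with q(0) = -3:
  q(0) = -3, q(1) = 0, q(2) = 12, q(3) = 60, q(4) = 252
  so the recurrence gives q(4) = 252.
From the proposed closed form q(n) = 4ⁿ - 4 + 3:
  q(4) = 255.
The recurrence gives 252 but the closed form gives 255, so the closed form does not satisfy the recurrence.

No, the closed form is incorrect.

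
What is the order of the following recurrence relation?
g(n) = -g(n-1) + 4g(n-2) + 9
The order is the largest lag k for which g(n-k) appears. Here the deepest term is g(n-2) (the 9 term is non-homogeneous and does not affect the order), so the order is 2.

Order 2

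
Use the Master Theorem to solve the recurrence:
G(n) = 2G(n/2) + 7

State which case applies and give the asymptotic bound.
Master Theorem template: G(n) = a·G(n/b) + f(n).
Here: a=2, b=2, f(n)=7
Compute log_b(a) = log_2(2) = 1.
f(n) = 7 = O(n^(1-ε)) with ε = 1. Case 1: G(n) = Θ(n^log_b(a)) = Θ(n).

Case 1: G(n) = Θ(n)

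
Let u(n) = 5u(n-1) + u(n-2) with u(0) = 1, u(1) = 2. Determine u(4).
Computing the sequence terms:
1, 2, 11, 57, 296

296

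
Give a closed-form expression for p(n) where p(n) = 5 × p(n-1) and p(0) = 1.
Recurrence: p(n) = 5 × p(n-1), initial: p(0) = 1.
Each term is 5 times the previous, so this is geometric with ratio 5. After n steps: p(n) = p(0)·5ⁿ = 5ⁿ.

p(n) = 5ⁿ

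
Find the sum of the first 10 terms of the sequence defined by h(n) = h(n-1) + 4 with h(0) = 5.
Computing the sequence terms: 5, 9, 13, 17, 21, 25, 29, 33, 37, 41
Adding these values together:

230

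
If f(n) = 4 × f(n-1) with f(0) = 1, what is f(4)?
Computing step by step:
f(0) = 1
f(1) = 4 × 1 = 4
f(2) = 4 × 4 = 16
f(3) = 4 × 16 = 64
f(4) = 4 × 64 = 256

256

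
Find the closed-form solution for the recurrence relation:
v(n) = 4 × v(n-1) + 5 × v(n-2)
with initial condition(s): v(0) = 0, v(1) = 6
Recurrence: v(n) = 4 × v(n-1) + 5 × v(n-2), initial: v(0) = 0, v(1) = 6.
Characteristic equation: r² - 4r - 5 = 0, which factors as (r - 5)(r + 1) = 0, so r = 5, -1. General solution v(n) = A·5ⁿ + B·(-1)ⁿ. From v(0) = 0: A + B = 0. From v(1) = 6: 5A - 1B = 6. Solving gives A = 1, B = -1.

v(n) = 5ⁿ - (-1)ⁿ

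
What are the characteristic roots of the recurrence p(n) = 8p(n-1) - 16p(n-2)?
Substitute p(n) = rⁿ and divide through by rⁿ⁻²: r² - 8r + 16 = 0
Factor: (r - 4)² = 0, so r = 4 (double root).
General solution: p(n) = (A + Bn)·4ⁿ

Characteristic: r² - 8r + 16 = 0, Roots: r = 4 (double root)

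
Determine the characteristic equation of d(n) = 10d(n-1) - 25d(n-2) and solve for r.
Substitute d(n) = rⁿ and divide through by rⁿ⁻²: r² - 10r + 25 = 0
Factor: (r - 5)² = 0, so r = 5 (double root).
General solution: d(n) = (A + Bn)·5ⁿ

Characteristic: r² - 10r + 25 = 0, Roots: r = 5 (double root)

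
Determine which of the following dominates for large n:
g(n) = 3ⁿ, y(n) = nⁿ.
Comparing growth rates:
Growth-rate hierarchy: log n ≺ any polynomial ≺ any exponential cⁿ (c>1) ≺ n! ≺ nⁿ.
super-exponential nⁿ dominates exponential base 3 asymptotically.

y(n) grows faster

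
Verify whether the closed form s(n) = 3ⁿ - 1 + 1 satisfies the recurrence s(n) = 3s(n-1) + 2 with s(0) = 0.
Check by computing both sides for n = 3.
From the recurrence with s(0) = 0:
  s(0) = 0, s(1) = 2, s(2) = 8, s(3) = 26
  so the recurrence gives s(3) = 26.
From the proposed closed form s(n) = 3ⁿ - 1 + 1:
  s(3) = 27.
The recurrence gives 26 but the closed form gives 27, so the closed form does not satisfy the recurrence.

No, the closed form is incorrect.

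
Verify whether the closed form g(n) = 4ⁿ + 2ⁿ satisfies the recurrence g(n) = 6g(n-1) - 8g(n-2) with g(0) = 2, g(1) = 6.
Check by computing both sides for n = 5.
From the recurrence with g(0) = 2, g(1) = 6:
  g(0) = 2, g(1) = 6, g(2) = 20, g(3) = 72, g(4) = 272, g(5) = 1056
  so the recurrence gives g(5) = 1056.
From the proposed closed form g(n) = 4ⁿ + 2ⁿ:
  g(5) = 1056.
Both sides give 1056 at n = 5, and the initial condition(s) match, so the closed form is consistent.

Yes, the closed form is correct.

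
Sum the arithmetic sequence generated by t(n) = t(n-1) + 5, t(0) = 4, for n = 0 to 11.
Computing the sequence terms: 4, 9, 14, 19, 24, 29, 34, 39, 44, 49, 54, 59
Adding these values together:

378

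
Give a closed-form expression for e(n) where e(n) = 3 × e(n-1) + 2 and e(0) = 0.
Recurrence: e(n) = 3 × e(n-1) + 2, initial: e(0) = 0.
Try e(n) = A·3ⁿ + C. Substituting: A·3ⁿ + C = 3(A·3ⁿ⁻¹ + C) + 2 = A·3ⁿ + 3C + 2, so C = 3C + 2, giving C = -1. Then e(0) = A - 1 = 0 gives A = 1.

e(n) = 3ⁿ - 1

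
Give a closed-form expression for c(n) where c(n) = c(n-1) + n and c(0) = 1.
Recurrence: c(n) = c(n-1) + n, initial: c(0) = 1.
Telescoping: c(n) = c(0) + Σᵢ₌₁ⁿ i = 1 + n(n+1)/2.

c(n) = n(n+1)/2 + 1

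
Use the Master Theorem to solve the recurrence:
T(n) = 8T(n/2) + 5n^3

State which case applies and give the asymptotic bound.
Master Theorem template: T(n) = a·T(n/b) + f(n).
Here: a=8, b=2, f(n)=5n^3
Compute log_b(a) = log_2(8) = 3.
f(n) = 5n^3 = Θ(n^3). Case 2: T(n) = Θ(n^3 log n).

Case 2: T(n) = Θ(n^3 log n)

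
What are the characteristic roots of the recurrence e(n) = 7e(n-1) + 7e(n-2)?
Substitute e(n) = rⁿ and divide through by rⁿ⁻²: r² - 7r - 7 = 0
Discriminant: 7² + 4·7 = 77, not a perfect square, so by the quadratic formula r = (7 ± √77)/2.
General solution: e(n) = A·r₁ⁿ + B·r₂ⁿ where r₁,r₂ = (7 ± √77)/2

Characteristic: r² - 7r - 7 = 0, Roots: r = (7 ± √77)/2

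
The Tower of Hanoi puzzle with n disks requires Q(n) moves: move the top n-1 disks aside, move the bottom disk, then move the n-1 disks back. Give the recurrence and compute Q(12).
Moving n disks = move the top n-1 disks aside (Q(n-1) moves) + move the largest disk (1 move) + move the n-1 disks back on top (Q(n-1) moves), so Q(n) = 2Q(n-1) + 1, with Q(1) = 1 (a single disk takes one move).
First terms: 1, 3, 7, 15, 31, 63, … — each is one less than a power of 2. Indeed Q(n) + 1 = 2(Q(n-1) + 1) with Q(1) + 1 = 2, so Q(n) + 1 = 2ⁿ and Q(n) = 2ⁿ - 1.
Hence Q(12) = 2^12 - 1 = 4096 - 1 = 4095.

Q(n) = 2Q(n-1) + 1, Q(1) = 1; Q(12) = 4095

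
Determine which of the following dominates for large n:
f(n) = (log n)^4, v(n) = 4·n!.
Comparing growth rates:
Growth-rate hierarchy: log n ≺ any polynomial ≺ any exponential cⁿ (c>1) ≺ n! ≺ nⁿ.
factorial dominates polylogarithmic (log n)^4 asymptotically.

v(n) grows faster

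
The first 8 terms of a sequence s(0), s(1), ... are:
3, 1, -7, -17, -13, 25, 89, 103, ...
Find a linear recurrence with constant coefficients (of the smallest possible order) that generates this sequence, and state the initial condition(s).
Look for the lowest-order linear relation among consecutive terms.
Observation: s(n) - 2·s(n-1) - (-3)·s(n-2) = 0 holds for the shown terms, and no order-1 relation s(n) = α·s(n-1) + β fits.
Check at n=3: 2·-7 + (-3)·1 = -17. ✓

s(n) = 2s(n-1) - 3s(n-2), s(0) = 3, s(1) = 1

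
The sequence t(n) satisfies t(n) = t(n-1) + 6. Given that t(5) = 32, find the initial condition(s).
t(5) = t(0) + 5·6, so t(0) = 32 - 30 = 2.

t(0) = 2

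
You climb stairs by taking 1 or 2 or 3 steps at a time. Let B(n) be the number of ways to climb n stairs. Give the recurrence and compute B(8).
Condition on the size of the last step (1 to 3): before it there were n-1, …, n-3 stairs climbed, and these cases are disjoint, so B(n) = B(n-1) + B(n-2) + B(n-3) (order-3 linear recurrence).
Initial conditions by direct count (compositions of i into parts ≤ 3): B(1) = 1; B(2) = 2; B(3) = 4.
Iterating the recurrence: B(4) = 7, B(5) = 13, B(6) = 24, B(7) = 44, B(8) = 81.

B(n) = B(n-1) + B(n-2) + B(n-3), B(1) = 1, B(2) = 2, B(3) = 4; B(8) = 81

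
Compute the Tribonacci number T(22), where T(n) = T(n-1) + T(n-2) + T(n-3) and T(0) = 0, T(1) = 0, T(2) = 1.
Computing the sequence terms:
0, 0, 1, 1, 2, 4, 7, 13, 24, 44, 81, 149, 274, 504, 927, 1705, 3136, 5768, 10609, 19513, 35890, 66012, 121415

121415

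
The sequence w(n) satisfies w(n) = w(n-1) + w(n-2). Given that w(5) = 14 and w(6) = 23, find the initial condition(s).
Work backwards using w(k) = w(k+2) - w(k+1):
w(4) = w(6) - w(5) = 23 - 14 = 9
w(3) = w(5) - w(4) = 14 - 9 = 5
w(2) = w(4) - w(3) = 9 - 5 = 4
w(1) = w(3) - w(2) = 5 - 4 = 1
w(0) = w(2) - w(1) = 4 - 1 = 3

w(0) = 3, w(1) = 1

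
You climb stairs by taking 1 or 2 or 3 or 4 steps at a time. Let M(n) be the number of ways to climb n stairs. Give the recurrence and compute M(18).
Condition on the size of the last step (1 to 4): before it there were n-1, …, n-4 stairs climbed, and these cases are disjoint, so M(n) = M(n-1) + M(n-2) + M(n-3) + M(n-4) (order-4 linear recurrence).
Initial conditions by direct count (compositions of i into parts ≤ 4): M(1) = 1; M(2) = 2; M(3) = 4; M(4) = 8.
Iterating the recurrence: M(5) = 15, M(6) = 29, M(7) = 56, M(8) = 108, M(9) = 208, M(10) = 401, M(11) = 773, M(12) = 1490, M(13) = 2872, M(14) = 5536, M(15) = 10671, M(16) = 20569, M(17) = 39648, M(18) = 76424.

M(n) = M(n-1) + M(n-2) + M(n-3) + M(n-4), M(1) = 1, M(2) = 2, M(3) = 4, M(4) = 8; M(18) = 76424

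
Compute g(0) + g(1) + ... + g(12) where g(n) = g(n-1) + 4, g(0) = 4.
Computing the sequence terms: 4, 8, 12, 16, 20, 24, 28, 32, 36, 40, 44, 48, 52
Adding these values together:

364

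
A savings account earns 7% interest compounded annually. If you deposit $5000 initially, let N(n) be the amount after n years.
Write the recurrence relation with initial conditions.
Each year the balance grows by 7%, i.e. is multiplied by 1 + 7/100 = 1.07, so N(n) = 1.07 × N(n-1). The initial deposit gives N(0) = 5000.
Unrolling gives the closed form N(n) = 5000 × (1.07)ⁿ.

N(n) = 1.07 × N(n-1), N(0) = 5000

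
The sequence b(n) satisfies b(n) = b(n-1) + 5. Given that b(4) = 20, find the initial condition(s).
b(4) = b(0) + 4·5, so b(0) = 20 - 20 = 0.

b(0) = 0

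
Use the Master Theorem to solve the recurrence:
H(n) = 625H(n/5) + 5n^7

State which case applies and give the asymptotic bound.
Master Theorem template: H(n) = a·H(n/b) + f(n).
Here: a=625, b=5, f(n)=5n^7
Compute log_b(a) = log_5(625) = 4.
f(n) = 5n^7 = Ω(n^(4+ε)) with ε = 3, and the regularity condition holds (a·f(n/b) = (a/b^7)·f(n) with a/b^7 = 5^-3 < 1). Case 3: H(n) = Θ(f(n)) = Θ(n^7).

Case 3: H(n) = Θ(n^7)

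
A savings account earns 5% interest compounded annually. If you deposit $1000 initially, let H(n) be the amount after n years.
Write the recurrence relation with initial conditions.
Each year the balance grows by 5%, i.e. is multiplied by 1 + 5/100 = 1.05, so H(n) = 1.05 × H(n-1). The initial deposit gives H(0) = 1000.
Unrolling gives the closed form H(n) = 1000 × (1.05)ⁿ.

H(n) = 1.05 × H(n-1), H(0) = 1000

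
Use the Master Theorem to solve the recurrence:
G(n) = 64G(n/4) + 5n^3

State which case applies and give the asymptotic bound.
Master Theorem template: G(n) = a·G(n/b) + f(n).
Here: a=64, b=4, f(n)=5n^3
Compute log_b(a) = log_4(64) = 3.
f(n) = 5n^3 = Θ(n^3). Case 2: G(n) = Θ(n^3 log n).

Case 2: G(n) = Θ(n^3 log n)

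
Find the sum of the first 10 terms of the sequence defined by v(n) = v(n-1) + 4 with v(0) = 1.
Computing the sequence terms: 1, 5, 9, 13, 17, 21, 25, 29, 33, 37
Adding these values together:

190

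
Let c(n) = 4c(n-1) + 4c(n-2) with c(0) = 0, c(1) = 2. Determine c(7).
Computing the sequence terms:
0, 2, 8, 40, 192, 928, 4480, 21632

21632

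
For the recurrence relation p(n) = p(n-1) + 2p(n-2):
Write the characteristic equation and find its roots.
Substitute p(n) = rⁿ and divide through by rⁿ⁻²: r² - r - 2 = 0
Factor: (r - 2)(r + 1) = 0, so r = 2, -1.
General solution: p(n) = A·2ⁿ + B·(-1)ⁿ

Characteristic: r² - r - 2 = 0, Roots: r = 2, -1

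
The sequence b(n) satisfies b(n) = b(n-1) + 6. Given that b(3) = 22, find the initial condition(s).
b(3) = b(0) + 3·6, so b(0) = 22 - 18 = 4.

b(0) = 4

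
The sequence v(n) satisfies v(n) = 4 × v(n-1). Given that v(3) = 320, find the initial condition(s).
In general v(n) = 4ⁿ · v(0). At n = 3: v(0) = v(3) / 4^3 = 320 / 64 = 5.

v(0) = 5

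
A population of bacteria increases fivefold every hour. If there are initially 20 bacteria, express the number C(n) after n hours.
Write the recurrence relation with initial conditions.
Each hour multiplies the count by 5, so the count after n hours depends only on the count after n-1 hours: C(n) = 5 × C(n-1). The starting count gives C(0) = 20.
Unrolling n times gives the closed form C(n) = 20 × 5ⁿ.

C(n) = 5 × C(n-1), C(0) = 20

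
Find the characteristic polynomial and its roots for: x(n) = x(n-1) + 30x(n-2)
Substitute x(n) = rⁿ and divide through by rⁿ⁻²: r² - r - 30 = 0
Factor: (r + 5)(r - 6) = 0, so r = -5, 6.
General solution: x(n) = A·(-5)ⁿ + B·6ⁿ

Characteristic: r² - r - 30 = 0, Roots: r = -5, 6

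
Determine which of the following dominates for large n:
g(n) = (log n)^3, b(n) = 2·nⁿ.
Comparing growth rates:
Growth-rate hierarchy: log n ≺ any polynomial ≺ any exponential cⁿ (c>1) ≺ n! ≺ nⁿ.
super-exponential nⁿ dominates polylogarithmic (log n)^3 asymptotically.

b(n) grows faster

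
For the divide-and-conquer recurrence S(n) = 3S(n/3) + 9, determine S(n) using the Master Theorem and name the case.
Master Theorem template: S(n) = a·S(n/b) + f(n).
Here: a=3, b=3, f(n)=9
Compute log_b(a) = log_3(3) = 1.
f(n) = 9 = O(n^(1-ε)) with ε = 1. Case 1: S(n) = Θ(n^log_b(a)) = Θ(n).

Case 1: S(n) = Θ(n)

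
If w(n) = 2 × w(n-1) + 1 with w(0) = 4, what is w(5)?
Computing step by step:
w(0) = 4
w(1) = 2 × 4 + 1 = 9
w(2) = 2 × 9 + 1 = 19
w(3) = 2 × 19 + 1 = 39
w(4) = 2 × 39 + 1 = 79
w(5) = 2 × 79 + 1 = 159

159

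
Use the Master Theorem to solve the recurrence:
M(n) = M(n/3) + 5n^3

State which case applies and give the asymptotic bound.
Master Theorem template: M(n) = a·M(n/b) + f(n).
Here: a=1, b=3, f(n)=5n^3
Compute log_b(a) = log_3(1) = 0.
f(n) = 5n^3 = Ω(n^(0+ε)) with ε = 3, and the regularity condition holds (a·f(n/b) = (a/b^3)·f(n) with a/b^3 = 3^-3 < 1). Case 3: M(n) = Θ(f(n)) = Θ(n^3).

Case 3: M(n) = Θ(n^3)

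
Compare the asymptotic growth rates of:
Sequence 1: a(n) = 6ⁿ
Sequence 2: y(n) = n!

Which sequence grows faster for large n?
Comparing growth rates:
Growth-rate hierarchy: log n ≺ any polynomial ≺ any exponential cⁿ (c>1) ≺ n! ≺ nⁿ.
factorial dominates exponential base 6 asymptotically.

y(n) grows faster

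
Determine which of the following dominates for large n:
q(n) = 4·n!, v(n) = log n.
Comparing growth rates:
Growth-rate hierarchy: log n ≺ any polynomial ≺ any exponential cⁿ (c>1) ≺ n! ≺ nⁿ.
factorial dominates logarithmic asymptotically.

q(n) grows faster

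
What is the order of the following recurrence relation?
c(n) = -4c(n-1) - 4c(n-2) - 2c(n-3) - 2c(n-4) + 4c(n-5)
The order is the largest lag k for which c(n-k) appears. Here the deepest term is c(n-5), so the order is 5.

Order 5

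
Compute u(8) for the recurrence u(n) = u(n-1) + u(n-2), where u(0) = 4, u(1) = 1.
Computing the sequence terms:
4, 1, 5, 6, 11, 17, 28, 45, 73

73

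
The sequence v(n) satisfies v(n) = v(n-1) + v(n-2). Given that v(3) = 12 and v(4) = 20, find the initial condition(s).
Work backwards using v(k) = v(k+2) - v(k+1):
v(2) = v(4) - v(3) = 20 - 12 = 8
v(1) = v(3) - v(2) = 12 - 8 = 4
v(0) = v(2) - v(1) = 8 - 4 = 4

v(0) = 4, v(1) = 4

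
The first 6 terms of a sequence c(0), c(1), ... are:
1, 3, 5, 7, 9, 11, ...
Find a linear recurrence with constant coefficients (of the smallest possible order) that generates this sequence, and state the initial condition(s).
Look for the lowest-order linear relation among consecutive terms.
Observation: consecutive differences are constant (= 2).
Check at n=2: 1·3 + 2 = 5. ✓

c(n) = c(n-1) + 2, c(0) = 1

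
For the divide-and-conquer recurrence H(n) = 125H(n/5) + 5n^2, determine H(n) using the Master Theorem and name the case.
Master Theorem template: H(n) = a·H(n/b) + f(n).
Here: a=125, b=5, f(n)=5n^2
Compute log_b(a) = log_5(125) = 3.
f(n) = 5n^2 = O(n^(3-ε)) with ε = 1. Case 1: H(n) = Θ(n^log_b(a)) = Θ(n^3).

Case 1: H(n) = Θ(n^3)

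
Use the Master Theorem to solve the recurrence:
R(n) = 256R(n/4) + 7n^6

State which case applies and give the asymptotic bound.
Master Theorem template: R(n) = a·R(n/b) + f(n).
Here: a=256, b=4, f(n)=7n^6
Compute log_b(a) = log_4(256) = 4.
f(n) = 7n^6 = Ω(n^(4+ε)) with ε = 2, and the regularity condition holds (a·f(n/b) = (a/b^6)·f(n) with a/b^6 = 4^-2 < 1). Case 3: R(n) = Θ(f(n)) = Θ(n^6).

Case 3: R(n) = Θ(n^6)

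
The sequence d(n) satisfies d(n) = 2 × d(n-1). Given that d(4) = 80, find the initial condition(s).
In general d(n) = 2ⁿ · d(0). At n = 4: d(0) = d(4) / 2^4 = 80 / 16 = 5.

d(0) = 5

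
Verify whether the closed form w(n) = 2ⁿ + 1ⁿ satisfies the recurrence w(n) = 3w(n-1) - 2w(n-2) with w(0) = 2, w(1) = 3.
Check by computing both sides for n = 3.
From the recurrence with w(0) = 2, w(1) = 3:
  w(0) = 2, w(1) = 3, w(2) = 5, w(3) = 9
  so the recurrence gives w(3) = 9.
From the proposed closed form w(n) = 2ⁿ + 1ⁿ:
  w(3) = 9.
Both sides give 9 at n = 3, and the initial condition(s) match, so the closed form is consistent.

Yes, the closed form is correct.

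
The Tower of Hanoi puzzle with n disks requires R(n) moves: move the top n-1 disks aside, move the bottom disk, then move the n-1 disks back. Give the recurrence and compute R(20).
Moving n disks = move the top n-1 disks aside (R(n-1) moves) + move the largest disk (1 move) + move the n-1 disks back on top (R(n-1) moves), so R(n) = 2R(n-1) + 1, with R(1) = 1 (a single disk takes one move).
First terms: 1, 3, 7, 15, 31, 63, … — each is one less than a power of 2. Indeed R(n) + 1 = 2(R(n-1) + 1) with R(1) + 1 = 2, so R(n) + 1 = 2ⁿ and R(n) = 2ⁿ - 1.
Hence R(20) = 2^20 - 1 = 1048576 - 1 = 1048575.

R(n) = 2R(n-1) + 1, R(1) = 1; R(20) = 1048575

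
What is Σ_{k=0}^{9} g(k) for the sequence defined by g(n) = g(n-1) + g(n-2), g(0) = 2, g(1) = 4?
Computing the sequence terms: 2, 4, 6, 10, 16, 26, 42, 68, 110, 178
Adding these values together:

462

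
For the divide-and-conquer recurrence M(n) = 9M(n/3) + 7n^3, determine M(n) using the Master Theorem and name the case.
Master Theorem template: M(n) = a·M(n/b) + f(n).
Here: a=9, b=3, f(n)=7n^3
Compute log_b(a) = log_3(9) = 2.
f(n) = 7n^3 = Ω(n^(2+ε)) with ε = 1, and the regularity condition holds (a·f(n/b) = (a/b^3)·f(n) with a/b^3 = 3^-1 < 1). Case 3: M(n) = Θ(f(n)) = Θ(n^3).

Case 3: M(n) = Θ(n^3)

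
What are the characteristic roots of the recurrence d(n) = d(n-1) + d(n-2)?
Substitute d(n) = rⁿ and divide through by rⁿ⁻²: r² - r - 1 = 0
Discriminant: 1² + 4·1 = 5, not a perfect square, so by the quadratic formula r = (1 ± √5)/2.
General solution: d(n) = A·r₁ⁿ + B·r₂ⁿ where r₁,r₂ = (1 ± √5)/2

Characteristic: r² - r - 1 = 0, Roots: r = (1 ± √5)/2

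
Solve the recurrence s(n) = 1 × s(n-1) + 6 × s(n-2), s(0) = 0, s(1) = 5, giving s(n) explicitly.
Recurrence: s(n) = 1 × s(n-1) + 6 × s(n-2), initial: s(0) = 0, s(1) = 5.
Characteristic equation: r² - 1r - 6 = 0, which factors as (r - 3)(r + 2) = 0, so r = 3, -2. General solution s(n) = A·3ⁿ + B·(-2)ⁿ. From s(0) = 0: A + B = 0. From s(1) = 5: 3A - 2B = 5. Solving gives A = 1, B = -1.

s(n) = 3ⁿ - (-2)ⁿ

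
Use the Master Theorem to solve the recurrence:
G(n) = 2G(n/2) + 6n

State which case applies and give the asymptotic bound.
Master Theorem template: G(n) = a·G(n/b) + f(n).
Here: a=2, b=2, f(n)=6n
Compute log_b(a) = log_2(2) = 1.
f(n) = 6n = Θ(n). Case 2: G(n) = Θ(n log n).

Case 2: G(n) = Θ(n log n)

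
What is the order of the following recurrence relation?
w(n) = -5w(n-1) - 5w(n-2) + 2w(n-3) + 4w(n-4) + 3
The order is the largest lag k for which w(n-k) appears. Here the deepest term is w(n-4) (the 3 term is non-homogeneous and does not affect the order), so the order is 4.

Order 4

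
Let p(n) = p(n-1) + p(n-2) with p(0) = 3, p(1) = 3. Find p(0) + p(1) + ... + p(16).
Computing the sequence terms: 3, 3, 6, 9, 15, 24, 39, 63, 102, 165, 267, 432, 699, 1131, 1830, 2961, 4791
Adding these values together:

12540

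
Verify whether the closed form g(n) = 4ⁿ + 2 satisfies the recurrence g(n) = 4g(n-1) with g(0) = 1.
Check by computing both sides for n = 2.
From the recurrence with g(0) = 1:
  g(0) = 1, g(1) = 4, g(2) = 16
  so the recurrence gives g(2) = 16.
From the proposed closed form g(n) = 4ⁿ + 2:
  g(2) = 18.
The recurrence gives 16 but the closed form gives 18, so the closed form does not satisfy the recurrence.

No, the closed form is incorrect.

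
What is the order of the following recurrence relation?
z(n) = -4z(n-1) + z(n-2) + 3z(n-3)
The order is the largest lag k for which z(n-k) appears. Here the deepest term is z(n-3), so the order is 3.

Order 3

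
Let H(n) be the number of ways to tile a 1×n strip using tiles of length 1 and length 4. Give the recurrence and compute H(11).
Condition on the last tile: it has length 1 (leaving a 1×(n-1) strip) or length 4 (leaving a 1×(n-4) strip), so H(n) = H(n-1) + H(n-4) (order-4 linear recurrence).
For 0 ≤ i < 4 only unit tiles fit, so H(i) = 1.
Iterating the recurrence: H(4) = 2, H(5) = 3, H(6) = 4, H(7) = 5, H(8) = 7, H(9) = 10, H(10) = 14, H(11) = 19.

H(n) = H(n-1) + H(n-4), with H(i) = 1 for 0 ≤ i < 4; H(11) = 19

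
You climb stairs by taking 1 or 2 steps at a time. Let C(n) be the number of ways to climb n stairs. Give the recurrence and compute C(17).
Condition on the size of the last step (1 to 2): before it there were n-1, …, n-2 stairs climbed, and these cases are disjoint, so C(n) = C(n-1) + C(n-2) (Fibonacci-type sequence).
Initial conditions by direct count (compositions of i into parts ≤ 2): C(1) = 1; C(2) = 2.
Iterating the recurrence: C(3) = 3, C(4) = 5, C(5) = 8, C(6) = 13, C(7) = 21, C(8) = 34, C(9) = 55, C(10) = 89, C(11) = 144, C(12) = 233, C(13) = 377, C(14) = 610, C(15) = 987, C(16) = 1597, C(17) = 2584.

C(n) = C(n-1) + C(n-2), C(1) = 1, C(2) = 2; C(17) = 2584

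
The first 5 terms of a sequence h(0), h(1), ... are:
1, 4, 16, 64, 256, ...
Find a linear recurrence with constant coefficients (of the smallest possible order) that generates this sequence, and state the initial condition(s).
Look for the lowest-order linear relation among consecutive terms.
Observation: each term is 4× the previous.
Check at n=2: 4·4 = 16. ✓

h(n) = 4 × h(n-1), h(0) = 1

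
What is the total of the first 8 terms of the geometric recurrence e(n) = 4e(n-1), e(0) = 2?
Computing the sequence terms: 2, 8, 32, 128, 512, 2048, 8192, 32768
Adding these values together:

43690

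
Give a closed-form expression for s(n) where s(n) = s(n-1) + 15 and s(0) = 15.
Recurrence: s(n) = s(n-1) + 15, initial: s(0) = 15.
Each step adds 15, so s(n) = s(0) + 15n = 15n + 15.

s(n) = 15n + 15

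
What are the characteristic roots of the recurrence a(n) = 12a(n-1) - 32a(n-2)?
Substitute a(n) = rⁿ and divide through by rⁿ⁻²: r² - 12r + 32 = 0
Factor: (r - 8)(r - 4) = 0, so r = 8, 4.
General solution: a(n) = A·8ⁿ + B·4ⁿ

Characteristic: r² - 12r + 32 = 0, Roots: r = 8, 4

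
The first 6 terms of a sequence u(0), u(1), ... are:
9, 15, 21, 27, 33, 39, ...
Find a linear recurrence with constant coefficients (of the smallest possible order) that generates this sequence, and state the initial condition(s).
Look for the lowest-order linear relation among consecutive terms.
Observation: consecutive differences are constant (= 6).
Check at n=2: 1·15 + 6 = 21. ✓

u(n) = u(n-1) + 6, u(0) = 9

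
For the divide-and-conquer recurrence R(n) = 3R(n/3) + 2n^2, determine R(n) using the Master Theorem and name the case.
Master Theorem template: R(n) = a·R(n/b) + f(n).
Here: a=3, b=3, f(n)=2n^2
Compute log_b(a) = log_3(3) = 1.
f(n) = 2n^2 = Ω(n^(1+ε)) with ε = 1, and the regularity condition holds (a·f(n/b) = (a/b^2)·f(n) with a/b^2 = 3^-1 < 1). Case 3: R(n) = Θ(f(n)) = Θ(n^2).

Case 3: R(n) = Θ(n^2)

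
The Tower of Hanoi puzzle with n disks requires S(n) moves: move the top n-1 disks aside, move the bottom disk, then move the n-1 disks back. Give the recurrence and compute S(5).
Moving n disks = move the top n-1 disks aside (S(n-1) moves) + move the largest disk (1 move) + move the n-1 disks back on top (S(n-1) moves), so S(n) = 2S(n-1) + 1, with S(1) = 1 (a single disk takes one move).
First terms: 1, 3, 7, 15, 31, … — each is one less than a power of 2. Indeed S(n) + 1 = 2(S(n-1) + 1) with S(1) + 1 = 2, so S(n) + 1 = 2ⁿ and S(n) = 2ⁿ - 1.
Hence S(5) = 2^5 - 1 = 32 - 1 = 31.

S(n) = 2S(n-1) + 1, S(1) = 1; S(5) = 31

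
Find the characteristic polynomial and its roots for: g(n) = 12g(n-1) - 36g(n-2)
Substitute g(n) = rⁿ and divide through by rⁿ⁻²: r² - 12r + 36 = 0
Factor: (r - 6)² = 0, so r = 6 (double root).
General solution: g(n) = (A + Bn)·6ⁿ

Characteristic: r² - 12r + 36 = 0, Roots: r = 6 (double root)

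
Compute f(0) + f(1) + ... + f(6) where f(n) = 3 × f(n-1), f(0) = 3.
Computing the sequence terms: 3, 9, 27, 81, 243, 729, 2187
Adding these values together:

3279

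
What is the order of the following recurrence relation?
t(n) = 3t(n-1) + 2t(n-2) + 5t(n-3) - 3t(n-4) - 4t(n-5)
The order is the largest lag k for which t(n-k) appears. Here the deepest term is t(n-5), so the order is 5.

Order 5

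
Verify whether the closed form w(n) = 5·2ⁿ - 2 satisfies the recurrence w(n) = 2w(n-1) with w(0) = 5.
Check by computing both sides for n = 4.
From the recurrence with w(0) = 5:
  w(0) = 5, w(1) = 10, w(2) = 20, w(3) = 40, w(4) = 80
  so the recurrence gives w(4) = 80.
From the proposed closed form w(n) = 5·2ⁿ - 2:
  w(4) = 78.
The recurrence gives 80 but the closed form gives 78, so the closed form does not satisfy the recurrence.

No, the closed form is incorrect.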